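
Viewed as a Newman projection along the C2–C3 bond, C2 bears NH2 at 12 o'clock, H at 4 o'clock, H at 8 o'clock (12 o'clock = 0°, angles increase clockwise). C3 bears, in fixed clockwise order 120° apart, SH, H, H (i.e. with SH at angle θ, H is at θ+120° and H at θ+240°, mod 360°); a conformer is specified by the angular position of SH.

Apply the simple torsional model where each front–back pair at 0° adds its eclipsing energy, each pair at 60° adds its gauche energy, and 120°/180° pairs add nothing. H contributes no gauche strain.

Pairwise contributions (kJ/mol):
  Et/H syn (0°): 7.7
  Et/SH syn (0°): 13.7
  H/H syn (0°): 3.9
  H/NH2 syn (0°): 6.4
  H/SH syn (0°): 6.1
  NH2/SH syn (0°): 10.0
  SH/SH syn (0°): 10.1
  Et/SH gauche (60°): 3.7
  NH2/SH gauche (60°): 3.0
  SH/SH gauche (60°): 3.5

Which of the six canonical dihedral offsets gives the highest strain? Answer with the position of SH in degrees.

SH at 0° (eclipsed): NH2–SH eclipsed, H–H eclipsed, H–H eclipsed; 10.0 + 3.9 + 3.9 = 17.8 kJ/mol.
SH at 60° (staggered): NH2–SH gauche; 3.0 = 3.0 kJ/mol.
SH at 120° (eclipsed): NH2–H eclipsed, H–SH eclipsed, H–H eclipsed; 6.4 + 6.1 + 3.9 = 16.4 kJ/mol.
SH at 180° (staggered): no non-H gauche contacts → 0.0 kJ/mol.
SH at 240° (eclipsed): NH2–H eclipsed, H–H eclipsed, H–SH eclipsed; 6.4 + 3.9 + 6.1 = 16.4 kJ/mol.
SH at 300° (staggered): NH2–SH gauche; 3.0 = 3.0 kJ/mol.
The maximum (17.8 kJ/mol) occurs with SH at 0°.

0°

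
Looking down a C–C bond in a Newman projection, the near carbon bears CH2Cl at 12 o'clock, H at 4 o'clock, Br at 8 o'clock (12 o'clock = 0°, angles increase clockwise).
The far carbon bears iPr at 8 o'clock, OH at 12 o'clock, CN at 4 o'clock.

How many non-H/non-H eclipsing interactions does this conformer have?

Non-H eclipsing pairs: CH2Cl(0°)/OH(0°); Br(240°)/iPr(240°) — 2 interactions.

2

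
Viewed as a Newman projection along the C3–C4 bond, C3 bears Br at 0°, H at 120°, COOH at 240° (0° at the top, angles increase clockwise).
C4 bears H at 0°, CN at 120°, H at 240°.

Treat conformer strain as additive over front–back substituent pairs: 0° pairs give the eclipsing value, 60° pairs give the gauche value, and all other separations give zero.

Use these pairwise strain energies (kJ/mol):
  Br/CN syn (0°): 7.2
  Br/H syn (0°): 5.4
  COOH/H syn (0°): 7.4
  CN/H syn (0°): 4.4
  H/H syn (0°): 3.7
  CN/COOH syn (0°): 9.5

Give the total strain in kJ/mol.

17.2 kJ/mol

This conformer (eclipsed): Br(0°)/H(0°) eclipsed 5.4; H(120°)/CN(120°) eclipsed 4.4; COOH(240°)/H(240°) eclipsed 7.4 → 17.2 kJ/mol.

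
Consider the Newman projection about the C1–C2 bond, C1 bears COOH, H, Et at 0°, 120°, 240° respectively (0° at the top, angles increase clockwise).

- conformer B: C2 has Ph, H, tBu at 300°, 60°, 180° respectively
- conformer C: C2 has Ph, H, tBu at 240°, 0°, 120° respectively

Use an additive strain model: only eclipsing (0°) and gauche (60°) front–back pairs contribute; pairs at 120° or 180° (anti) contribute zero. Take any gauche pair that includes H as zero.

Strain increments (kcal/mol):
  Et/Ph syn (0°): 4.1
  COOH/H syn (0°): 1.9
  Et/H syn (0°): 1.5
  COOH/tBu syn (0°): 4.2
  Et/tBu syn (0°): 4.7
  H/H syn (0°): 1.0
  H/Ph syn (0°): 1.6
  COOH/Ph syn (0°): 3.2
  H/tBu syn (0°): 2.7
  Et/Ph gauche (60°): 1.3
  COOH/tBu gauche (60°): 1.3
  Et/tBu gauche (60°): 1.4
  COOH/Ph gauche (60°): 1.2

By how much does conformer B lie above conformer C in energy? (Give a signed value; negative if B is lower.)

-4.8 kcal/mol

B is staggered. COOH at 0° is gauche with Ph at 300° (1.2); Et at 240° is gauche with Ph at 300° (1.3); Et at 240° is gauche with tBu at 180° (1.4). Total 3.9 kcal/mol.
C is eclipsed. COOH at 0° is eclipsed with H at 0° (1.9); H at 120° is eclipsed with tBu at 120° (2.7); Et at 240° is eclipsed with Ph at 240° (4.1). Total 8.7 kcal/mol.
E(B) − E(C) = 3.9 − 8.7 = -4.8 kcal/mol.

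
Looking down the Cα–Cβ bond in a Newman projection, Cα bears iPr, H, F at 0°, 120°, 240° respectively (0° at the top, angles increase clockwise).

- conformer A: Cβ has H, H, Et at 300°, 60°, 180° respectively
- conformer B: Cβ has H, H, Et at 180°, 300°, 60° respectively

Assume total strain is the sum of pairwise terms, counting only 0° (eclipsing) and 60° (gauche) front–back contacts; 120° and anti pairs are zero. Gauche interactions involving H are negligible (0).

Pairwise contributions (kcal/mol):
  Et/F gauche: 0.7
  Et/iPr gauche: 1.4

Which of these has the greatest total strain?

A (staggered): F–Et gauche; 0.7 = 0.7 kcal/mol.
B (staggered): iPr–Et gauche; 1.4 = 1.4 kcal/mol.
B has the highest total (1.4 kcal/mol).

B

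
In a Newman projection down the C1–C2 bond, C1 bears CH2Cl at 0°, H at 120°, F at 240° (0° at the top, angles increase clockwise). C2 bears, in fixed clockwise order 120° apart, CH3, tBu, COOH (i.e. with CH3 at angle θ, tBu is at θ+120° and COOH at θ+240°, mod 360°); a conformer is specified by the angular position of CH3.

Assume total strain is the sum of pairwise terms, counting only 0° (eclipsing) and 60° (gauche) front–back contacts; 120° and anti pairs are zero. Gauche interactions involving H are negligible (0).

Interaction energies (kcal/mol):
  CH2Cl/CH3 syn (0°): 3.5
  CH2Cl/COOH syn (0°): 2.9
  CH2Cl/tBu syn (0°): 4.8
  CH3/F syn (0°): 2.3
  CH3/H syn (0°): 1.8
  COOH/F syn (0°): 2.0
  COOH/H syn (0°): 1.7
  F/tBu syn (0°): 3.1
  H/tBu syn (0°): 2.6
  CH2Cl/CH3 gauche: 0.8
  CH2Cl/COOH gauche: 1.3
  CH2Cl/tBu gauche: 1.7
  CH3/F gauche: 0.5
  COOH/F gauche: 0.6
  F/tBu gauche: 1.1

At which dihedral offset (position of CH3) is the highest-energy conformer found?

CH3 at 0° is eclipsed. CH2Cl at 0° is eclipsed with CH3 at 0° (3.5); H at 120° is eclipsed with tBu at 120° (2.6); F at 240° is eclipsed with COOH at 240° (2.0). Total 8.1 kcal/mol.
CH3 at 60° is staggered. CH2Cl at 0° is gauche with CH3 at 60° (0.8); CH2Cl at 0° is gauche with COOH at 300° (1.3); F at 240° is gauche with tBu at 180° (1.1); F at 240° is gauche with COOH at 300° (0.6). Total 3.8 kcal/mol.
CH3 at 120° is eclipsed. CH2Cl at 0° is eclipsed with COOH at 0° (2.9); H at 120° is eclipsed with CH3 at 120° (1.8); F at 240° is eclipsed with tBu at 240° (3.1). Total 7.8 kcal/mol.
CH3 at 180° is staggered. CH2Cl at 0° is gauche with tBu at 300° (1.7); CH2Cl at 0° is gauche with COOH at 60° (1.3); F at 240° is gauche with CH3 at 180° (0.5); F at 240° is gauche with tBu at 300° (1.1). Total 4.6 kcal/mol.
CH3 at 240° is eclipsed. CH2Cl at 0° is eclipsed with tBu at 0° (4.8); H at 120° is eclipsed with COOH at 120° (1.7); F at 240° is eclipsed with CH3 at 240° (2.3). Total 8.8 kcal/mol.
CH3 at 300° is staggered. CH2Cl at 0° is gauche with CH3 at 300° (0.8); CH2Cl at 0° is gauche with tBu at 60° (1.7); F at 240° is gauche with CH3 at 300° (0.5); F at 240° is gauche with COOH at 180° (0.6). Total 3.6 kcal/mol.
The maximum (8.8 kcal/mol) occurs with CH3 at 240°.

240°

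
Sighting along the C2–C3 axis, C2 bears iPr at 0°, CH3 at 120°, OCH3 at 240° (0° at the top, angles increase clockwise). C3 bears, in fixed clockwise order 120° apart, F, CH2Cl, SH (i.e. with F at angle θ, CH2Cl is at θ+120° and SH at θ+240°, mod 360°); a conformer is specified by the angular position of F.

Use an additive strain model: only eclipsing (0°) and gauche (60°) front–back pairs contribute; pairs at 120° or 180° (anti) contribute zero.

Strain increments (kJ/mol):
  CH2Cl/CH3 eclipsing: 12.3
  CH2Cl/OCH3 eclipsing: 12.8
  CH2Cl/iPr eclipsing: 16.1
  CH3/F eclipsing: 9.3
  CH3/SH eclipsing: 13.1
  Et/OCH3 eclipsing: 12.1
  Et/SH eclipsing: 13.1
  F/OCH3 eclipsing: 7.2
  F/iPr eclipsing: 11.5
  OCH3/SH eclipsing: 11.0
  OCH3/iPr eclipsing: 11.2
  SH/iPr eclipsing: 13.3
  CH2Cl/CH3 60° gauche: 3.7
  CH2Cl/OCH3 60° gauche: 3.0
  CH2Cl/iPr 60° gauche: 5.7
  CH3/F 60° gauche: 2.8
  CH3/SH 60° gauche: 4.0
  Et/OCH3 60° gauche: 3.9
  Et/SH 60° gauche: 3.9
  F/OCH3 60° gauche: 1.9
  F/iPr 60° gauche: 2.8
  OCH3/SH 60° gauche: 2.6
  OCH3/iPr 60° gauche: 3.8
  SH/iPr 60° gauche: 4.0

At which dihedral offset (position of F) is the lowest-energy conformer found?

F at 0° (eclipsed): iPr–F eclipsed, CH3–CH2Cl eclipsed, OCH3–SH eclipsed; 11.5 + 12.3 + 11.0 = 34.8 kJ/mol.
F at 60° (staggered): iPr–F gauche, iPr–SH gauche, CH3–F gauche, CH3–CH2Cl gauche, OCH3–CH2Cl gauche, OCH3–SH gauche; 2.8 + 4.0 + 2.8 + 3.7 + 3.0 + 2.6 = 18.9 kJ/mol.
F at 120° (eclipsed): iPr–SH eclipsed, CH3–F eclipsed, OCH3–CH2Cl eclipsed; 13.3 + 9.3 + 12.8 = 35.4 kJ/mol.
F at 180° (staggered): iPr–CH2Cl gauche, iPr–SH gauche, CH3–F gauche, CH3–SH gauche, OCH3–F gauche, OCH3–CH2Cl gauche; 5.7 + 4.0 + 2.8 + 4.0 + 1.9 + 3.0 = 21.4 kJ/mol.
F at 240° (eclipsed): iPr–CH2Cl eclipsed, CH3–SH eclipsed, OCH3–F eclipsed; 16.1 + 13.1 + 7.2 = 36.4 kJ/mol.
F at 300° (staggered): iPr–F gauche, iPr–CH2Cl gauche, CH3–CH2Cl gauche, CH3–SH gauche, OCH3–F gauche, OCH3–SH gauche; 2.8 + 5.7 + 3.7 + 4.0 + 1.9 + 2.6 = 20.7 kJ/mol.
The minimum (18.9 kJ/mol) occurs with F at 60°.

60°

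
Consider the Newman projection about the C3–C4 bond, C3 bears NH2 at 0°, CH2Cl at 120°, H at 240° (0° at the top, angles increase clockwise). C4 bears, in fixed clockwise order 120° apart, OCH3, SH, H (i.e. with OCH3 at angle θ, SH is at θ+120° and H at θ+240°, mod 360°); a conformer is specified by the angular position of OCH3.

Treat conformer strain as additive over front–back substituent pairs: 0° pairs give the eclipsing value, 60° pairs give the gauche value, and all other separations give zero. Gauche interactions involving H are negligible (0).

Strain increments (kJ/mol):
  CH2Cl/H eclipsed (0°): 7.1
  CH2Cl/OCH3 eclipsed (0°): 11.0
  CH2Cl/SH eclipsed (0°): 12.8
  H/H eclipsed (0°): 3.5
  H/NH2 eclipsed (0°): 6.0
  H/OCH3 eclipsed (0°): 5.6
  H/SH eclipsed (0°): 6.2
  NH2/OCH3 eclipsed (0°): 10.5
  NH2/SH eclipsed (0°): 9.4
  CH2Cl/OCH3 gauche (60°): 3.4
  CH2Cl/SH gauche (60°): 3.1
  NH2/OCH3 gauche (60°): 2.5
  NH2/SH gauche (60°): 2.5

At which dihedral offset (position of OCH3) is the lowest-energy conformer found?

180°

OCH3 at 0° is eclipsed. NH2 at 0° is eclipsed with OCH3 at 0° (10.5); CH2Cl at 120° is eclipsed with SH at 120° (12.8); H at 240° is eclipsed with H at 240° (3.5). Total 26.8 kJ/mol.
OCH3 at 60° is staggered. NH2 at 0° is gauche with OCH3 at 60° (2.5); CH2Cl at 120° is gauche with OCH3 at 60° (3.4); CH2Cl at 120° is gauche with SH at 180° (3.1). Total 9.0 kJ/mol.
OCH3 at 120° is eclipsed. NH2 at 0° is eclipsed with H at 0° (6.0); CH2Cl at 120° is eclipsed with OCH3 at 120° (11.0); H at 240° is eclipsed with SH at 240° (6.2). Total 23.2 kJ/mol.
OCH3 at 180° is staggered. NH2 at 0° is gauche with SH at 300° (2.5); CH2Cl at 120° is gauche with OCH3 at 180° (3.4). Total 5.9 kJ/mol.
OCH3 at 240° is eclipsed. NH2 at 0° is eclipsed with SH at 0° (9.4); CH2Cl at 120° is eclipsed with H at 120° (7.1); H at 240° is eclipsed with OCH3 at 240° (5.6). Total 22.1 kJ/mol.
OCH3 at 300° is staggered. NH2 at 0° is gauche with OCH3 at 300° (2.5); NH2 at 0° is gauche with SH at 60° (2.5); CH2Cl at 120° is gauche with SH at 60° (3.1). Total 8.1 kJ/mol.
The minimum (5.9 kJ/mol) occurs with OCH3 at 180°.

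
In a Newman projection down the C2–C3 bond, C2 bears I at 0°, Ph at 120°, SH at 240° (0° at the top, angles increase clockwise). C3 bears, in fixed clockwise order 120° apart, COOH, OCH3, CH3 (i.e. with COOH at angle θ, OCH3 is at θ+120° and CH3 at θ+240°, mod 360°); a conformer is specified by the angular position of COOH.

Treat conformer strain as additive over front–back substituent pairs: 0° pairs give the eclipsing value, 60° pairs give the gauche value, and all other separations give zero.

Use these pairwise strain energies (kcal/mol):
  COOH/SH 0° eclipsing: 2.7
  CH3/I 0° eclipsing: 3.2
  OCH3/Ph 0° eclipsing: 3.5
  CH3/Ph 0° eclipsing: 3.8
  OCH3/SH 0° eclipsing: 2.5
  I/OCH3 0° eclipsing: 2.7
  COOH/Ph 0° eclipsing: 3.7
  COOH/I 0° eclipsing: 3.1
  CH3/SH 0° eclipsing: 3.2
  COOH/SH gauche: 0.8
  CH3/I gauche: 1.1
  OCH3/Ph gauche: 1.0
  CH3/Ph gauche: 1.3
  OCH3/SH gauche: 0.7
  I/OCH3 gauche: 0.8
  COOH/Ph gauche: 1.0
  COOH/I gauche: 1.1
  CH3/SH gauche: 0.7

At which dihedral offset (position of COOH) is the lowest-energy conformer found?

60°

COOH at 0° (eclipsed): I–COOH eclipsed, Ph–OCH3 eclipsed, SH–CH3 eclipsed; 3.1 + 3.5 + 3.2 = 9.8 kcal/mol.
COOH at 60° (staggered): I–COOH gauche, I–CH3 gauche, Ph–COOH gauche, Ph–OCH3 gauche, SH–OCH3 gauche, SH–CH3 gauche; 1.1 + 1.1 + 1.0 + 1.0 + 0.7 + 0.7 = 5.6 kcal/mol.
COOH at 120° (eclipsed): I–CH3 eclipsed, Ph–COOH eclipsed, SH–OCH3 eclipsed; 3.2 + 3.7 + 2.5 = 9.4 kcal/mol.
COOH at 180° (staggered): I–OCH3 gauche, I–CH3 gauche, Ph–COOH gauche, Ph–CH3 gauche, SH–COOH gauche, SH–OCH3 gauche; 0.8 + 1.1 + 1.0 + 1.3 + 0.8 + 0.7 = 5.7 kcal/mol.
COOH at 240° (eclipsed): I–OCH3 eclipsed, Ph–CH3 eclipsed, SH–COOH eclipsed; 2.7 + 3.8 + 2.7 = 9.2 kcal/mol.
COOH at 300° (staggered): I–COOH gauche, I–OCH3 gauche, Ph–OCH3 gauche, Ph–CH3 gauche, SH–COOH gauche, SH–CH3 gauche; 1.1 + 0.8 + 1.0 + 1.3 + 0.8 + 0.7 = 5.7 kcal/mol.
The minimum (5.6 kcal/mol) occurs with COOH at 60°.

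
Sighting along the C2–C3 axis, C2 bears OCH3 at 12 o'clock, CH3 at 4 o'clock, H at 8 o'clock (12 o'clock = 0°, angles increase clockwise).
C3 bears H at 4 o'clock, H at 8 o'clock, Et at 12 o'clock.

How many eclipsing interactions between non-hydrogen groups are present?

1

Non-H eclipsing pairs: OCH3(0°)/Et(0°) — 1 interaction.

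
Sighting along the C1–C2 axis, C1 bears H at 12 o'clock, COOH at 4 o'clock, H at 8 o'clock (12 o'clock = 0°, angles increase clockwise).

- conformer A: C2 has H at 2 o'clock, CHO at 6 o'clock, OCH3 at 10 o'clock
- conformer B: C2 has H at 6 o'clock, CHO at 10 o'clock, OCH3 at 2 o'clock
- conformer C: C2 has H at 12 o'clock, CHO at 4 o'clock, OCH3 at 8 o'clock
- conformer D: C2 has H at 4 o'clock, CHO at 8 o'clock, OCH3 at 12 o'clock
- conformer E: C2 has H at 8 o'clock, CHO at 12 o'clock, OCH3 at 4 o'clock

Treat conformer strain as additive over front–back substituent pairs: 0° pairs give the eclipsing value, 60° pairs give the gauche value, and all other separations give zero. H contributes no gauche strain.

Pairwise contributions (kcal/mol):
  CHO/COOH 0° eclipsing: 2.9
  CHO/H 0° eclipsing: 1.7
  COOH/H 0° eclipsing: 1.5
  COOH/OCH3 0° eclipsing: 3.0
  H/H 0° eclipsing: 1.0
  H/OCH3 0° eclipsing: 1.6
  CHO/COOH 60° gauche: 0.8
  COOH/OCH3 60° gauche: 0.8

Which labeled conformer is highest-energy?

A (staggered): COOH(120°)/CHO(180°) gauche 0.8 → 0.8 kcal/mol.
B (staggered): COOH(120°)/OCH3(60°) gauche 0.8 → 0.8 kcal/mol.
C (eclipsed): H(0°)/H(0°) eclipsed 1.0; COOH(120°)/CHO(120°) eclipsed 2.9; H(240°)/OCH3(240°) eclipsed 1.6 → 5.5 kcal/mol.
D (eclipsed): H(0°)/OCH3(0°) eclipsed 1.6; COOH(120°)/H(120°) eclipsed 1.5; H(240°)/CHO(240°) eclipsed 1.7 → 4.8 kcal/mol.
E (eclipsed): H(0°)/CHO(0°) eclipsed 1.7; COOH(120°)/OCH3(120°) eclipsed 3.0; H(240°)/H(240°) eclipsed 1.0 → 5.7 kcal/mol.
E has the highest total (5.7 kcal/mol).

E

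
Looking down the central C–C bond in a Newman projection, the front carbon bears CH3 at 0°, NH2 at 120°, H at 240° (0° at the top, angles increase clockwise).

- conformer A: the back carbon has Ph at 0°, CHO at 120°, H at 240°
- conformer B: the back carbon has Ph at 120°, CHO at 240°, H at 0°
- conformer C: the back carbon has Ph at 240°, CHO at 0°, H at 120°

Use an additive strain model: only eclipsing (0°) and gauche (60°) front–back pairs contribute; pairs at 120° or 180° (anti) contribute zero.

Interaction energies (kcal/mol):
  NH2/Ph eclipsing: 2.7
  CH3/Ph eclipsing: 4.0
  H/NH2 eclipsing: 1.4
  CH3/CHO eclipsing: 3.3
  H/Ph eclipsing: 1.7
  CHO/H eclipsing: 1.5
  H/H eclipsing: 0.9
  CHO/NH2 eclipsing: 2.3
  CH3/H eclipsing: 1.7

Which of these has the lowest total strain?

B

A (eclipsed): CH3–Ph eclipsed, NH2–CHO eclipsed, H–H eclipsed; 4.0 + 2.3 + 0.9 = 7.2 kcal/mol.
B (eclipsed): CH3–H eclipsed, NH2–Ph eclipsed, H–CHO eclipsed; 1.7 + 2.7 + 1.5 = 5.9 kcal/mol.
C (eclipsed): CH3–CHO eclipsed, NH2–H eclipsed, H–Ph eclipsed; 3.3 + 1.4 + 1.7 = 6.4 kcal/mol.
B has the lowest total (5.9 kcal/mol).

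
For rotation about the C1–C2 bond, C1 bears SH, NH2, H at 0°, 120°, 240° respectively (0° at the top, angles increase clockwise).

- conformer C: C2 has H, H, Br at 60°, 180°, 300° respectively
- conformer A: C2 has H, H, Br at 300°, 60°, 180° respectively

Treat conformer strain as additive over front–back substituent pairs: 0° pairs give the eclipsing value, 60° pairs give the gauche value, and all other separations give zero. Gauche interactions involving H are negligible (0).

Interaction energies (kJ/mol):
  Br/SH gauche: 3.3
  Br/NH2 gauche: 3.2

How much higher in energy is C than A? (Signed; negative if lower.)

+0.1 kJ/mol

C (staggered): SH(0°)/Br(300°) gauche 3.3 → 3.3 kJ/mol.
A (staggered): NH2(120°)/Br(180°) gauche 3.2 → 3.2 kJ/mol.
E(C) − E(A) = 3.3 − 3.2 = +0.1 kJ/mol.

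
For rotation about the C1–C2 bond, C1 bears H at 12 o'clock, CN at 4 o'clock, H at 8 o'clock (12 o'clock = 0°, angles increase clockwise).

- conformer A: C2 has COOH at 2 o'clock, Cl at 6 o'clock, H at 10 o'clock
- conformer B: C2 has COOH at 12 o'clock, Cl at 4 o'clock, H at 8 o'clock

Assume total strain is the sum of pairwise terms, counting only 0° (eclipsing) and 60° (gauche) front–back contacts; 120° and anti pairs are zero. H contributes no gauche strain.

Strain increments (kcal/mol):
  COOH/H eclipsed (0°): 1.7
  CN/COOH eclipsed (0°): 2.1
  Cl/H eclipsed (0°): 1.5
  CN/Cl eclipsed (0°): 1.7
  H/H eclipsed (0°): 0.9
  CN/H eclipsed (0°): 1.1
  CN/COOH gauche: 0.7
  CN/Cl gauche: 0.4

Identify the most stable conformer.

A (staggered): CN–COOH gauche, CN–Cl gauche; 0.7 + 0.4 = 1.1 kcal/mol.
B (eclipsed): H–COOH eclipsed, CN–Cl eclipsed, H–H eclipsed; 1.7 + 1.7 + 0.9 = 4.3 kcal/mol.
A has the lowest total (1.1 kcal/mol).

A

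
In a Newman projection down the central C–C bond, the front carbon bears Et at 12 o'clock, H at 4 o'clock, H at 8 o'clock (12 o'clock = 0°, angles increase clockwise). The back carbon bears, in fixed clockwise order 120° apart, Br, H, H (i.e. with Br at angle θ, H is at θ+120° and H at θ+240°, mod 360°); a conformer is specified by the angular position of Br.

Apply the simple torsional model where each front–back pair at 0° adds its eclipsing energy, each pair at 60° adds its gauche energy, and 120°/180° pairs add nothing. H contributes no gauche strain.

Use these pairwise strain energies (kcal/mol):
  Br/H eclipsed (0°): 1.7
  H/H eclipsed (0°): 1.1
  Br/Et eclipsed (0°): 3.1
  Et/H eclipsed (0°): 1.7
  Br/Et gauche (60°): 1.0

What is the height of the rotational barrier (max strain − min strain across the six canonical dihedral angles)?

Br at 0° is eclipsed. Et at 0° is eclipsed with Br at 0° (3.1); H at 120° is eclipsed with H at 120° (1.1); H at 240° is eclipsed with H at 240° (1.1). Total 5.3 kcal/mol.
Br at 60° is staggered. Et at 0° is gauche with Br at 60° (1.0). Total 1.0 kcal/mol.
Br at 120° is eclipsed. Et at 0° is eclipsed with H at 0° (1.7); H at 120° is eclipsed with Br at 120° (1.7); H at 240° is eclipsed with H at 240° (1.1). Total 4.5 kcal/mol.
Br at 180° (staggered): no non-H gauche contacts → 0.0 kcal/mol.
Br at 240° is eclipsed. Et at 0° is eclipsed with H at 0° (1.7); H at 120° is eclipsed with H at 120° (1.1); H at 240° is eclipsed with Br at 240° (1.7). Total 4.5 kcal/mol.
Br at 300° is staggered. Et at 0° is gauche with Br at 300° (1.0). Total 1.0 kcal/mol.
Max at 0° (5.3 kcal/mol), min at 180° (0.0 kcal/mol); barrier = 5.3 kcal/mol.

5.3 kcal/mol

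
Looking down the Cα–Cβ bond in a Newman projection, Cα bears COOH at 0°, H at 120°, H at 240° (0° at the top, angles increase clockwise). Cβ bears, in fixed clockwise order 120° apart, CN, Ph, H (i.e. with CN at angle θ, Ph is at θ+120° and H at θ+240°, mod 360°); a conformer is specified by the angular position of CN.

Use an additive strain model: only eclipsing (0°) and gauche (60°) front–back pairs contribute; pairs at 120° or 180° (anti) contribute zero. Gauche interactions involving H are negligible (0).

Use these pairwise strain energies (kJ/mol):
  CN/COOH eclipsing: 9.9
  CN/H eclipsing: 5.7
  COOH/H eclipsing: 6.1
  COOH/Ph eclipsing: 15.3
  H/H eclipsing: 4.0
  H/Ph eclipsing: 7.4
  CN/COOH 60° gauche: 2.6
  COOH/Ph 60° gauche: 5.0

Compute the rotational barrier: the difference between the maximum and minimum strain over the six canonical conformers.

CN at 0° is eclipsed. COOH at 0° is eclipsed with CN at 0° (9.9); H at 120° is eclipsed with Ph at 120° (7.4); H at 240° is eclipsed with H at 240° (4.0). Total 21.3 kJ/mol.
CN at 60° is staggered. COOH at 0° is gauche with CN at 60° (2.6). Total 2.6 kJ/mol.
CN at 120° is eclipsed. COOH at 0° is eclipsed with H at 0° (6.1); H at 120° is eclipsed with CN at 120° (5.7); H at 240° is eclipsed with Ph at 240° (7.4). Total 19.2 kJ/mol.
CN at 180° is staggered. COOH at 0° is gauche with Ph at 300° (5.0). Total 5.0 kJ/mol.
CN at 240° is eclipsed. COOH at 0° is eclipsed with Ph at 0° (15.3); H at 120° is eclipsed with H at 120° (4.0); H at 240° is eclipsed with CN at 240° (5.7). Total 25.0 kJ/mol.
CN at 300° is staggered. COOH at 0° is gauche with CN at 300° (2.6); COOH at 0° is gauche with Ph at 60° (5.0). Total 7.6 kJ/mol.
Max at 240° (25.0 kJ/mol), min at 60° (2.6 kJ/mol); barrier = 22.4 kJ/mol.

22.4 kJ/mol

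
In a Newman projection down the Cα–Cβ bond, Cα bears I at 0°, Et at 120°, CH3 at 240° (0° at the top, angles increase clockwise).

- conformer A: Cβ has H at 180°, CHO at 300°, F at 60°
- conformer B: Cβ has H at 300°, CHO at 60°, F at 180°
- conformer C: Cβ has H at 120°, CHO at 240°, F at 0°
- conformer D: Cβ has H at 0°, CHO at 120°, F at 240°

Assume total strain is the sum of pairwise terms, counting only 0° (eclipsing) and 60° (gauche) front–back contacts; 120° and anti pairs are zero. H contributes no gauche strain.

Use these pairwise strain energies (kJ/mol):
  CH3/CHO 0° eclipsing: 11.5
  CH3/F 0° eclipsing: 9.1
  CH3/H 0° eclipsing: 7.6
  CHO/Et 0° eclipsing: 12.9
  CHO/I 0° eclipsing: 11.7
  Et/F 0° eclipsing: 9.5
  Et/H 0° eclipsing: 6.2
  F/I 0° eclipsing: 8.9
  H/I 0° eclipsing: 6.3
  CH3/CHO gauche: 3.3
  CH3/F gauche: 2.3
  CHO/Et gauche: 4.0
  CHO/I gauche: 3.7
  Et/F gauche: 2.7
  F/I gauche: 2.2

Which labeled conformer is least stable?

D

A (staggered): I(0°)/CHO(300°) gauche 3.7; I(0°)/F(60°) gauche 2.2; Et(120°)/F(60°) gauche 2.7; CH3(240°)/CHO(300°) gauche 3.3 → 11.9 kJ/mol.
B (staggered): I(0°)/CHO(60°) gauche 3.7; Et(120°)/CHO(60°) gauche 4.0; Et(120°)/F(180°) gauche 2.7; CH3(240°)/F(180°) gauche 2.3 → 12.7 kJ/mol.
C (eclipsed): I(0°)/F(0°) eclipsed 8.9; Et(120°)/H(120°) eclipsed 6.2; CH3(240°)/CHO(240°) eclipsed 11.5 → 26.6 kJ/mol.
D (eclipsed): I(0°)/H(0°) eclipsed 6.3; Et(120°)/CHO(120°) eclipsed 12.9; CH3(240°)/F(240°) eclipsed 9.1 → 28.3 kJ/mol.
D has the highest total (28.3 kJ/mol).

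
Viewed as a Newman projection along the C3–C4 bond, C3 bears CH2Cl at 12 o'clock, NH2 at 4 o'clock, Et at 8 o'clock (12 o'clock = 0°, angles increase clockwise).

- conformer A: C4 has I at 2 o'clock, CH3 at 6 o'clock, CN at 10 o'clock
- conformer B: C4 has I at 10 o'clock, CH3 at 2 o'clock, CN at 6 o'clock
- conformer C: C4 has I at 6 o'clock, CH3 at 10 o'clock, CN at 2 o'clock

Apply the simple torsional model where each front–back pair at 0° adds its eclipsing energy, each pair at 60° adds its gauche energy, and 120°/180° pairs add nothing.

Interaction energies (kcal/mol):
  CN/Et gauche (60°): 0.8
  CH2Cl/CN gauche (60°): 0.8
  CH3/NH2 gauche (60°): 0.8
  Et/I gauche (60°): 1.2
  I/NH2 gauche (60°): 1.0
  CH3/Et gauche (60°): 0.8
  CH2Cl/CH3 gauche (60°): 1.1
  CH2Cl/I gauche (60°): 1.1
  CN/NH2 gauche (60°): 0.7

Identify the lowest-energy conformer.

A (staggered): CH2Cl(0°)/I(60°) gauche 1.1; CH2Cl(0°)/CN(300°) gauche 0.8; NH2(120°)/I(60°) gauche 1.0; NH2(120°)/CH3(180°) gauche 0.8; Et(240°)/CH3(180°) gauche 0.8; Et(240°)/CN(300°) gauche 0.8 → 5.3 kcal/mol.
B (staggered): CH2Cl(0°)/I(300°) gauche 1.1; CH2Cl(0°)/CH3(60°) gauche 1.1; NH2(120°)/CH3(60°) gauche 0.8; NH2(120°)/CN(180°) gauche 0.7; Et(240°)/I(300°) gauche 1.2; Et(240°)/CN(180°) gauche 0.8 → 5.7 kcal/mol.
C (staggered): CH2Cl(0°)/CH3(300°) gauche 1.1; CH2Cl(0°)/CN(60°) gauche 0.8; NH2(120°)/I(180°) gauche 1.0; NH2(120°)/CN(60°) gauche 0.7; Et(240°)/I(180°) gauche 1.2; Et(240°)/CH3(300°) gauche 0.8 → 5.6 kcal/mol.
A has the lowest total (5.3 kcal/mol).

A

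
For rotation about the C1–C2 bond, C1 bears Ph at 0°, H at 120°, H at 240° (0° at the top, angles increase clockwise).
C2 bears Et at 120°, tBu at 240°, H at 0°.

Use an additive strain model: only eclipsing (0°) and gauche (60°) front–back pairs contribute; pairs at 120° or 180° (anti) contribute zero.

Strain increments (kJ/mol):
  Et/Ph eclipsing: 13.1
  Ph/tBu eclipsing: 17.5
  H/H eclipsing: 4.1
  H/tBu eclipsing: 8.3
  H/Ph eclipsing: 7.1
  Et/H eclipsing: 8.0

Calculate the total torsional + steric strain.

23.4 kJ/mol

This conformer (eclipsed): Ph–H eclipsed, H–Et eclipsed, H–tBu eclipsed; 7.1 + 8.0 + 8.3 = 23.4 kJ/mol.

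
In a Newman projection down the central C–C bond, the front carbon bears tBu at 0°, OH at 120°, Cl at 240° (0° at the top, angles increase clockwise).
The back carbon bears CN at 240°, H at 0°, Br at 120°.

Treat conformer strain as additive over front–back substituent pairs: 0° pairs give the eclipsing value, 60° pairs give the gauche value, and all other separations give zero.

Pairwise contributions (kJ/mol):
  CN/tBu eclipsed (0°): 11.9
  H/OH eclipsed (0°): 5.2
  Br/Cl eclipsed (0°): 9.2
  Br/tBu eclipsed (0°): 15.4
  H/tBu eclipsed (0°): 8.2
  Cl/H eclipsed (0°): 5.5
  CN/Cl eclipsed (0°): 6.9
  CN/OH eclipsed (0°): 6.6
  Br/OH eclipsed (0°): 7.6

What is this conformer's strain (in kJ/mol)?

22.7 kJ/mol

This conformer (eclipsed): tBu–H eclipsed, OH–Br eclipsed, Cl–CN eclipsed; 8.2 + 7.6 + 6.9 = 22.7 kJ/mol.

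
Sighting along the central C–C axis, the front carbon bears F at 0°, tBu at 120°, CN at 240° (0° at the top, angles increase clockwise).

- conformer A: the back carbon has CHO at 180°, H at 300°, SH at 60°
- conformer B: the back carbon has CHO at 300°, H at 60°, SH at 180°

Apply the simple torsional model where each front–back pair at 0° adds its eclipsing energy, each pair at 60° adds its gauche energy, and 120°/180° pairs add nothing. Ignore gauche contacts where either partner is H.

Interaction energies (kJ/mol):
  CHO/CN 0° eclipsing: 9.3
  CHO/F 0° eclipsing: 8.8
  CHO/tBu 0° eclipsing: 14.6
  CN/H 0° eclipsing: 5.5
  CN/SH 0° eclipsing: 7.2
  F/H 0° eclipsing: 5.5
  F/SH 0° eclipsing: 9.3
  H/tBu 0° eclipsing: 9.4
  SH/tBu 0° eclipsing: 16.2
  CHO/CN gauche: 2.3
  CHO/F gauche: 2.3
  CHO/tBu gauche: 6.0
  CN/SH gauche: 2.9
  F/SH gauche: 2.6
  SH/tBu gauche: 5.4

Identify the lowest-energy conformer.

A (staggered): F(0°)/SH(60°) gauche 2.6; tBu(120°)/CHO(180°) gauche 6.0; tBu(120°)/SH(60°) gauche 5.4; CN(240°)/CHO(180°) gauche 2.3 → 16.3 kJ/mol.
B (staggered): F(0°)/CHO(300°) gauche 2.3; tBu(120°)/SH(180°) gauche 5.4; CN(240°)/CHO(300°) gauche 2.3; CN(240°)/SH(180°) gauche 2.9 → 12.9 kJ/mol.
B has the lowest total (12.9 kJ/mol).

B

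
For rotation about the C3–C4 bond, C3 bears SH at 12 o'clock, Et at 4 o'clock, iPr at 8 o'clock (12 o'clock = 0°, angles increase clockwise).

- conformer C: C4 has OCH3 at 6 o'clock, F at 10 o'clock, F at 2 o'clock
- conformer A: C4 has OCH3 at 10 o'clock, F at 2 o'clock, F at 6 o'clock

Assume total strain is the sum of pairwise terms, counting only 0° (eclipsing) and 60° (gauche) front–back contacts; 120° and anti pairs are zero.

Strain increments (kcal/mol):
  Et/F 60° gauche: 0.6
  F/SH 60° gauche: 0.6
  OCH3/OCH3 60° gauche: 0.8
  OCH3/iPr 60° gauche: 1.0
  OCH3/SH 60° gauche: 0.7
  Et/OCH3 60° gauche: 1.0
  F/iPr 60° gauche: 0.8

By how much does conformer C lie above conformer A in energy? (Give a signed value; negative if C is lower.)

C (staggered): SH(0°)/F(300°) gauche 0.6; SH(0°)/F(60°) gauche 0.6; Et(120°)/OCH3(180°) gauche 1.0; Et(120°)/F(60°) gauche 0.6; iPr(240°)/OCH3(180°) gauche 1.0; iPr(240°)/F(300°) gauche 0.8 → 4.6 kcal/mol.
A (staggered): SH(0°)/OCH3(300°) gauche 0.7; SH(0°)/F(60°) gauche 0.6; Et(120°)/F(60°) gauche 0.6; Et(120°)/F(180°) gauche 0.6; iPr(240°)/OCH3(300°) gauche 1.0; iPr(240°)/F(180°) gauche 0.8 → 4.3 kcal/mol.
E(C) − E(A) = 4.6 − 4.3 = +0.3 kcal/mol.

+0.3 kcal/mol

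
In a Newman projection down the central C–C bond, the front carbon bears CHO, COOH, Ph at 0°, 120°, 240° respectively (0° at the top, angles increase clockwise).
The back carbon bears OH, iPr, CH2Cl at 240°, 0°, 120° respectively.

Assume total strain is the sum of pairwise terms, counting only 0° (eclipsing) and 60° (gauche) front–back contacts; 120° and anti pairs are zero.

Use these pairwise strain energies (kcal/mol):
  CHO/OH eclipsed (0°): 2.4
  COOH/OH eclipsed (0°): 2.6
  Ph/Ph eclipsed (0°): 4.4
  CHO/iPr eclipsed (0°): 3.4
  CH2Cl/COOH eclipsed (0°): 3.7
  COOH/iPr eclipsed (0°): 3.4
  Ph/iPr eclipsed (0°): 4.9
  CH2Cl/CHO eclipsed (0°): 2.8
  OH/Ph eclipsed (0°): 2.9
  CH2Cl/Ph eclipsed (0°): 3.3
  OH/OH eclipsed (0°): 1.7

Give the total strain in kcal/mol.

This conformer is eclipsed. CHO at 0° is eclipsed with iPr at 0° (3.4); COOH at 120° is eclipsed with CH2Cl at 120° (3.7); Ph at 240° is eclipsed with OH at 240° (2.9). Total 10.0 kcal/mol.

10.0 kcal/mol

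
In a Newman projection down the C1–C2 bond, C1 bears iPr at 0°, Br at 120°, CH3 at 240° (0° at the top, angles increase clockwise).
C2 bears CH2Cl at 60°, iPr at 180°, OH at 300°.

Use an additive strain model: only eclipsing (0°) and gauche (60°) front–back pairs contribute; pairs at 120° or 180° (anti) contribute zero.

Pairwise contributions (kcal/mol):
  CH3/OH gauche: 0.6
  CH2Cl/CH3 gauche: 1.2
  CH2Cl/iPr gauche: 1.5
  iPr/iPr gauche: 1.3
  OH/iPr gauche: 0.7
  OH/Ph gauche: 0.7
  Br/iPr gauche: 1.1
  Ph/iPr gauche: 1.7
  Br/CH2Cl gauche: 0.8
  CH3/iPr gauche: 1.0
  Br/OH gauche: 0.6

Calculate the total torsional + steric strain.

5.7 kcal/mol

This conformer (staggered): iPr–CH2Cl gauche, iPr–OH gauche, Br–CH2Cl gauche, Br–iPr gauche, CH3–iPr gauche, CH3–OH gauche; 1.5 + 0.7 + 0.8 + 1.1 + 1.0 + 0.6 = 5.7 kcal/mol.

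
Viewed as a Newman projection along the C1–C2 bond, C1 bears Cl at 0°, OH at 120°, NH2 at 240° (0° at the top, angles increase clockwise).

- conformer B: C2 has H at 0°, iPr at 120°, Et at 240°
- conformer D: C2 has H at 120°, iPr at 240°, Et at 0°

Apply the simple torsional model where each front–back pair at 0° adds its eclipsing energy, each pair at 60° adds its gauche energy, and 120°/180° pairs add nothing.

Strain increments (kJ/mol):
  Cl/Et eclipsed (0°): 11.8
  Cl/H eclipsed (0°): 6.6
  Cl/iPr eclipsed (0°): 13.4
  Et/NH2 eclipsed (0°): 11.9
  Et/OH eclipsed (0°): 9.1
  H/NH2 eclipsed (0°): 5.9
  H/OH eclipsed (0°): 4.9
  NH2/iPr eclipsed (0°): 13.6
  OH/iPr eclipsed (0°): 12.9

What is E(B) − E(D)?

+1.1 kJ/mol

B (eclipsed): Cl–H eclipsed, OH–iPr eclipsed, NH2–Et eclipsed; 6.6 + 12.9 + 11.9 = 31.4 kJ/mol.
D (eclipsed): Cl–Et eclipsed, OH–H eclipsed, NH2–iPr eclipsed; 11.8 + 4.9 + 13.6 = 30.3 kJ/mol.
E(B) − E(D) = 31.4 − 30.3 = +1.1 kJ/mol.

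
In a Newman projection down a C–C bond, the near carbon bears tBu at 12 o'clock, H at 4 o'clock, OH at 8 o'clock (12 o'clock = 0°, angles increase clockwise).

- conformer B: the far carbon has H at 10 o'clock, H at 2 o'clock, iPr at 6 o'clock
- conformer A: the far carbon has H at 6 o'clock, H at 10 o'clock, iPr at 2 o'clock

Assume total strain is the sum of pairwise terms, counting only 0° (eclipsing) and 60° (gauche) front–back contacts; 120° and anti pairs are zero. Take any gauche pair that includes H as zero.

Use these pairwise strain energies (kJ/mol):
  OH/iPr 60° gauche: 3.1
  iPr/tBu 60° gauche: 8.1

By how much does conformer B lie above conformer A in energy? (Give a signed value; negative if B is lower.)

B (staggered): OH–iPr gauche; 3.1 = 3.1 kJ/mol.
A (staggered): tBu–iPr gauche; 8.1 = 8.1 kJ/mol.
E(B) − E(A) = 3.1 − 8.1 = -5.0 kJ/mol.

-5.0 kJ/mol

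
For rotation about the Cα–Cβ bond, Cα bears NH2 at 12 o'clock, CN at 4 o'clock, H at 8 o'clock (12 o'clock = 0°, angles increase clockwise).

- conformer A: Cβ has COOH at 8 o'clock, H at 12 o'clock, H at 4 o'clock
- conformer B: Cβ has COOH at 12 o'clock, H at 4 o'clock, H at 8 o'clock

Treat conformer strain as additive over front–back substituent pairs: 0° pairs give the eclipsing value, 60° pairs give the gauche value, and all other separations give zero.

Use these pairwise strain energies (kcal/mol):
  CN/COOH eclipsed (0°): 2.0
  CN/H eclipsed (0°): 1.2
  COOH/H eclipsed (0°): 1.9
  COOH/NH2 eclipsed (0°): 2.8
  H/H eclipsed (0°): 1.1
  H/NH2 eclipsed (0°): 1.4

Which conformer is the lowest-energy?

A

A (eclipsed): NH2(0°)/H(0°) eclipsed 1.4; CN(120°)/H(120°) eclipsed 1.2; H(240°)/COOH(240°) eclipsed 1.9 → 4.5 kcal/mol.
B (eclipsed): NH2(0°)/COOH(0°) eclipsed 2.8; CN(120°)/H(120°) eclipsed 1.2; H(240°)/H(240°) eclipsed 1.1 → 5.1 kcal/mol.
A has the lowest total (4.5 kcal/mol).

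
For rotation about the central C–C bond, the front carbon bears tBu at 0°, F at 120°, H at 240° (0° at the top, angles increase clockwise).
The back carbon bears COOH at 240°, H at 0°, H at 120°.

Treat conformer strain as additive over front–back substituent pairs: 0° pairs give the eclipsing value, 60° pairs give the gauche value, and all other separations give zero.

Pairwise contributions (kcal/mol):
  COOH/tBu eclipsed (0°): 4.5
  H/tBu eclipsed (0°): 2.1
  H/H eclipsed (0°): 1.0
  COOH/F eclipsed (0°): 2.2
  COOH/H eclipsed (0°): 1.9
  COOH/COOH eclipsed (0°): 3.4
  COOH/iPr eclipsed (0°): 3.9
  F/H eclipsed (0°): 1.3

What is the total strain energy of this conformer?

5.3 kcal/mol

This conformer (eclipsed): tBu–H eclipsed, F–H eclipsed, H–COOH eclipsed; 2.1 + 1.3 + 1.9 = 5.3 kcal/mol.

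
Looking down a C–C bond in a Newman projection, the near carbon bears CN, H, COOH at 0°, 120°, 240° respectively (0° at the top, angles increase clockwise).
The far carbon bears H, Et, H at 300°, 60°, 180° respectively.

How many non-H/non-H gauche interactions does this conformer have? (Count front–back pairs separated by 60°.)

1

Non-H gauche pairs: CN(0°)/Et(60°) — 1 interaction.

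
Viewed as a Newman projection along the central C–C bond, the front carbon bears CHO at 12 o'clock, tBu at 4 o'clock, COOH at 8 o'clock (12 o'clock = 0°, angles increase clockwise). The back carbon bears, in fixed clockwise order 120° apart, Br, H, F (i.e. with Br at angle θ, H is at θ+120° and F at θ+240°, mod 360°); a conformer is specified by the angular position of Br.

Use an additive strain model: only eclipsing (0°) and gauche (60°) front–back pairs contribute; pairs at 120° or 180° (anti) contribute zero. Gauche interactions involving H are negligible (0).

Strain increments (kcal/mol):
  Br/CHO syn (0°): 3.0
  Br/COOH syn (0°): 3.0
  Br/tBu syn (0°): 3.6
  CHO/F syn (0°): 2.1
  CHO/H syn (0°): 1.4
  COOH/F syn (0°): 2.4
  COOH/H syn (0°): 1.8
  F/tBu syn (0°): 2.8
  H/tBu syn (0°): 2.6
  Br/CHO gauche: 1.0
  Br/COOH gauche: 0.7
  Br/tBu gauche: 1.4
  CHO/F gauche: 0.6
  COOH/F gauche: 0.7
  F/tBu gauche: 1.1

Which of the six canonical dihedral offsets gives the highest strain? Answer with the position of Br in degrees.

0°

Br at 0° is eclipsed. CHO at 0° is eclipsed with Br at 0° (3.0); tBu at 120° is eclipsed with H at 120° (2.6); COOH at 240° is eclipsed with F at 240° (2.4). Total 8.0 kcal/mol.
Br at 60° is staggered. CHO at 0° is gauche with Br at 60° (1.0); CHO at 0° is gauche with F at 300° (0.6); tBu at 120° is gauche with Br at 60° (1.4); COOH at 240° is gauche with F at 300° (0.7). Total 3.7 kcal/mol.
Br at 120° is eclipsed. CHO at 0° is eclipsed with F at 0° (2.1); tBu at 120° is eclipsed with Br at 120° (3.6); COOH at 240° is eclipsed with H at 240° (1.8). Total 7.5 kcal/mol.
Br at 180° is staggered. CHO at 0° is gauche with F at 60° (0.6); tBu at 120° is gauche with Br at 180° (1.4); tBu at 120° is gauche with F at 60° (1.1); COOH at 240° is gauche with Br at 180° (0.7). Total 3.8 kcal/mol.
Br at 240° is eclipsed. CHO at 0° is eclipsed with H at 0° (1.4); tBu at 120° is eclipsed with F at 120° (2.8); COOH at 240° is eclipsed with Br at 240° (3.0). Total 7.2 kcal/mol.
Br at 300° is staggered. CHO at 0° is gauche with Br at 300° (1.0); tBu at 120° is gauche with F at 180° (1.1); COOH at 240° is gauche with Br at 300° (0.7); COOH at 240° is gauche with F at 180° (0.7). Total 3.5 kcal/mol.
The maximum (8.0 kcal/mol) occurs with Br at 0°.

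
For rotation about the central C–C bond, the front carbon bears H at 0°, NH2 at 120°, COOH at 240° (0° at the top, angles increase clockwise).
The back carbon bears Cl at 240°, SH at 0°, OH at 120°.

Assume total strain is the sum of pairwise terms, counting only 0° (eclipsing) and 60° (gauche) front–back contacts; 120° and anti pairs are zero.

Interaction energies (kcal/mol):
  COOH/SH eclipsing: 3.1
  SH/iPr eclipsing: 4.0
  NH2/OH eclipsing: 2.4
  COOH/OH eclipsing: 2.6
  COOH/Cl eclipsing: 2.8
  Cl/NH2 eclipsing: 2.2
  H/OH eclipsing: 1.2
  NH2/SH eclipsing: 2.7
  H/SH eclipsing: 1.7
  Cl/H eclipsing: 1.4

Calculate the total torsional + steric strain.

This conformer (eclipsed): H(0°)/SH(0°) eclipsed 1.7; NH2(120°)/OH(120°) eclipsed 2.4; COOH(240°)/Cl(240°) eclipsed 2.8 → 6.9 kcal/mol.

6.9 kcal/mol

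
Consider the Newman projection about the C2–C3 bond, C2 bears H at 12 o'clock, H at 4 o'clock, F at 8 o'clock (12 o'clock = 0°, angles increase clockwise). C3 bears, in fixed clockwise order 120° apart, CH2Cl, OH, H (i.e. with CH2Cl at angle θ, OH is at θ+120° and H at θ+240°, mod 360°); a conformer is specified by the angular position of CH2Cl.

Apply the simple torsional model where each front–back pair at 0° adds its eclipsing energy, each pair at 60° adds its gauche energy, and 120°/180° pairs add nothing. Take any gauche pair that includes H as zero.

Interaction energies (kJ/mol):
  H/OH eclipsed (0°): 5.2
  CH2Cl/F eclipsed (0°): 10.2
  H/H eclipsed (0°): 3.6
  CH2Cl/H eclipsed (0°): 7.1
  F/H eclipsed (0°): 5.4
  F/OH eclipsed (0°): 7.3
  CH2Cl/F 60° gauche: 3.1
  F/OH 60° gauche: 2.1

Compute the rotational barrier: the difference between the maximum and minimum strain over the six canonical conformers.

CH2Cl at 0° (eclipsed): H(0°)/CH2Cl(0°) eclipsed 7.1; H(120°)/OH(120°) eclipsed 5.2; F(240°)/H(240°) eclipsed 5.4 → 17.7 kJ/mol.
CH2Cl at 60° (staggered): F(240°)/OH(180°) gauche 2.1 → 2.1 kJ/mol.
CH2Cl at 120° (eclipsed): H(0°)/H(0°) eclipsed 3.6; H(120°)/CH2Cl(120°) eclipsed 7.1; F(240°)/OH(240°) eclipsed 7.3 → 18.0 kJ/mol.
CH2Cl at 180° (staggered): F(240°)/CH2Cl(180°) gauche 3.1; F(240°)/OH(300°) gauche 2.1 → 5.2 kJ/mol.
CH2Cl at 240° (eclipsed): H(0°)/OH(0°) eclipsed 5.2; H(120°)/H(120°) eclipsed 3.6; F(240°)/CH2Cl(240°) eclipsed 10.2 → 19.0 kJ/mol.
CH2Cl at 300° (staggered): F(240°)/CH2Cl(300°) gauche 3.1 → 3.1 kJ/mol.
Max at 240° (19.0 kJ/mol), min at 60° (2.1 kJ/mol); barrier = 16.9 kJ/mol.

16.9 kJ/mol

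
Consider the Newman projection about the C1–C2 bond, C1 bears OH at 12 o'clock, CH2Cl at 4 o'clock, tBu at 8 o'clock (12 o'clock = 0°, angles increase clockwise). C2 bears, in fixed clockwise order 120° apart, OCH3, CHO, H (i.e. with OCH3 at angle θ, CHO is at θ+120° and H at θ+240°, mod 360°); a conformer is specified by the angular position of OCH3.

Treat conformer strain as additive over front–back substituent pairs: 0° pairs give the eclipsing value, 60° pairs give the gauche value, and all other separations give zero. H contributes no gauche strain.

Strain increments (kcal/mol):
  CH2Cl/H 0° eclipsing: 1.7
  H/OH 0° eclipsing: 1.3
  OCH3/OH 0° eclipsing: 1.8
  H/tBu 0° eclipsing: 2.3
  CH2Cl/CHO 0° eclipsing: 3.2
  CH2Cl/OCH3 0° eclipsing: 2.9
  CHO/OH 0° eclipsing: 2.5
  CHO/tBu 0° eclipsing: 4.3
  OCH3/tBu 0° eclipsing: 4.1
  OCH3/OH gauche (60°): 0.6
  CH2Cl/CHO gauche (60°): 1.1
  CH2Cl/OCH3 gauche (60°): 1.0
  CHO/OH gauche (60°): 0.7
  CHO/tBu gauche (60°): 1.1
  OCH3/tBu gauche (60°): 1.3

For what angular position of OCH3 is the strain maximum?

120°

OCH3 at 0° (eclipsed): OH(0°)/OCH3(0°) eclipsed 1.8; CH2Cl(120°)/CHO(120°) eclipsed 3.2; tBu(240°)/H(240°) eclipsed 2.3 → 7.3 kcal/mol.
OCH3 at 60° (staggered): OH(0°)/OCH3(60°) gauche 0.6; CH2Cl(120°)/OCH3(60°) gauche 1.0; CH2Cl(120°)/CHO(180°) gauche 1.1; tBu(240°)/CHO(180°) gauche 1.1 → 3.8 kcal/mol.
OCH3 at 120° (eclipsed): OH(0°)/H(0°) eclipsed 1.3; CH2Cl(120°)/OCH3(120°) eclipsed 2.9; tBu(240°)/CHO(240°) eclipsed 4.3 → 8.5 kcal/mol.
OCH3 at 180° (staggered): OH(0°)/CHO(300°) gauche 0.7; CH2Cl(120°)/OCH3(180°) gauche 1.0; tBu(240°)/OCH3(180°) gauche 1.3; tBu(240°)/CHO(300°) gauche 1.1 → 4.1 kcal/mol.
OCH3 at 240° (eclipsed): OH(0°)/CHO(0°) eclipsed 2.5; CH2Cl(120°)/H(120°) eclipsed 1.7; tBu(240°)/OCH3(240°) eclipsed 4.1 → 8.3 kcal/mol.
OCH3 at 300° (staggered): OH(0°)/OCH3(300°) gauche 0.6; OH(0°)/CHO(60°) gauche 0.7; CH2Cl(120°)/CHO(60°) gauche 1.1; tBu(240°)/OCH3(300°) gauche 1.3 → 3.7 kcal/mol.
The maximum (8.5 kcal/mol) occurs with OCH3 at 120°.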